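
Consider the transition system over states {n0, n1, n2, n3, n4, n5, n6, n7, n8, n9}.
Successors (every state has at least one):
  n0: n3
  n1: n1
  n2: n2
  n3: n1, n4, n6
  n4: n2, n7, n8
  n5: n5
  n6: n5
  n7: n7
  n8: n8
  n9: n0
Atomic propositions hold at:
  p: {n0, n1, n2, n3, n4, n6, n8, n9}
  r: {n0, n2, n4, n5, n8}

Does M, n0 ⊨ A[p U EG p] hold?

EG p: greatest fixpoint, start Z0 = {n0, n1, n2, n3, n4, n6, n8, n9}, keep only states in Sat with some successor in Z. Z1 = {n0, n1, n2, n3, n4, n8, n9}; fixed.
Sat(EG p) = {n0, n1, n2, n3, n4, n8, n9}
A[p U EG p]: least fixpoint, start Z0 = Sat(EG p) = {n0, n1, n2, n3, n4, n8, n9}, add states in Sat(p) with every successor in Z. Already a fixed point.
Sat(A[p U EG p]) = {n0, n1, n2, n3, n4, n8, n9}
n0 ∈ Sat(A[p U EG p]) = {n0, n1, n2, n3, n4, n8, n9}, so the formula holds at n0.

Yes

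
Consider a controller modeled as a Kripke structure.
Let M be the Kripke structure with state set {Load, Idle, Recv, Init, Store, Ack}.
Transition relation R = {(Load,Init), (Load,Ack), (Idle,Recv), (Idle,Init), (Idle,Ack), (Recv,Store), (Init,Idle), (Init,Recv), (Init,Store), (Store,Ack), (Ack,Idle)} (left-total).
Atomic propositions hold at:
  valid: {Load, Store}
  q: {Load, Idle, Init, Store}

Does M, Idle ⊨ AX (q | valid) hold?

Sat(q | valid) = {Load, Idle, Init, Store}
Sat(AX (q | valid)) = {s : every successor in {Load, Idle, Init, Store}} = {Recv, Ack}
Idle ∉ Sat(AX (q | valid)) = {Recv, Ack}, so the formula does not hold at Idle.

No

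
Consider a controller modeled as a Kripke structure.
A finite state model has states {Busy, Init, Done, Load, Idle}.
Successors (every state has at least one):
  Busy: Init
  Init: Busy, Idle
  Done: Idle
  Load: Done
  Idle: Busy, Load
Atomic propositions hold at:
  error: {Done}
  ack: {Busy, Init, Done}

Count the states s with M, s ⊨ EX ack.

4

Sat(EX ack) = {s : some successor in {Busy, Init, Done}} = {Busy, Init, Load, Idle}
|Sat(EX ack)| = |{Busy, Init, Load, Idle}| = 4.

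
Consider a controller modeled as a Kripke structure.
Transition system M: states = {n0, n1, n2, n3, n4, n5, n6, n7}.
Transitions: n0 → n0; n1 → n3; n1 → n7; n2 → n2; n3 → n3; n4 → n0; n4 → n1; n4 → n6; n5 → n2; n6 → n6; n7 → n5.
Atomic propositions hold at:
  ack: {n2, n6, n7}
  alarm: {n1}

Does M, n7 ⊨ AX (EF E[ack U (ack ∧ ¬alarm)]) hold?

Yes

Sat(¬alarm) = {n0, n2, n3, n4, n5, n6, n7}
Sat(ack ∧ ¬alarm) = {n2, n6, n7}
E[ack U (ack ∧ ¬alarm)]: least fixpoint, start Z0 = Sat((ack ∧ ¬alarm)) = {n2, n6, n7}, add states in Sat(ack) with some successor in Z. Already a fixed point.
Sat(E[ack U (ack ∧ ¬alarm)]) = {n2, n6, n7}
EF E[ack U (ack ∧ ¬alarm)]: least fixpoint, start Z0 = {n2, n6, n7}, add states with some successor in Z. Z1 = {n1, n2, n4, n5, n6, n7}; fixed.
Sat(EF E[ack U (ack ∧ ¬alarm)]) = {n1, n2, n4, n5, n6, n7}
Sat(AX (EF E[ack U (ack ∧ ¬alarm)])) = {s : every successor in {n1, n2, n4, n5, n6, n7}} = {n2, n5, n6, n7}
n7 ∈ Sat(AX (EF E[ack U (ack ∧ ¬alarm)])) = {n2, n5, n6, n7}, so the formula holds at n7.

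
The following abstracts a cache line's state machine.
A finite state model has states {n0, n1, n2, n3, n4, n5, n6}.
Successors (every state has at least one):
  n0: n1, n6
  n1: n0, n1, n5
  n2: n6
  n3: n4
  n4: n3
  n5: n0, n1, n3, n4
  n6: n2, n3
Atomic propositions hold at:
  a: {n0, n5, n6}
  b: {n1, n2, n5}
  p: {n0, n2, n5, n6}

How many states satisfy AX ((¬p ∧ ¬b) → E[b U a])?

3

Sat(¬p) = {n1, n3, n4}
Sat(¬b) = {n0, n3, n4, n6}
Sat(¬p ∧ ¬b) = {n3, n4}
E[b U a]: least fixpoint, start Z0 = Sat(a) = {n0, n5, n6}, add states in Sat(b) with some successor in Z. Z1 = {n0, n1, n2, n5, n6}; fixed.
Sat(E[b U a]) = {n0, n1, n2, n5, n6}
Sat((¬p ∧ ¬b) → E[b U a]) = {n0, n1, n2, n5, n6}
Sat(AX ((¬p ∧ ¬b) → E[b U a])) = {s : every successor in {n0, n1, n2, n5, n6}} = {n0, n1, n2}
|Sat(AX ((¬p ∧ ¬b) → E[b U a]))| = |{n0, n1, n2}| = 3.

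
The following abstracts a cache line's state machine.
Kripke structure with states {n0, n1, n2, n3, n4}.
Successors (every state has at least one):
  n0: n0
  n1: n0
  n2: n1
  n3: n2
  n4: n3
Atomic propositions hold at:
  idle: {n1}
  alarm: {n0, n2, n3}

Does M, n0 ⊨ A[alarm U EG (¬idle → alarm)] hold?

Sat(¬idle) = {n0, n2, n3, n4}
Sat(¬idle → alarm) = {n0, n1, n2, n3}
EG (¬idle → alarm): greatest fixpoint, start Z0 = {n0, n1, n2, n3}, keep only states in Sat with some successor in Z. Already a fixed point.
Sat(EG (¬idle → alarm)) = {n0, n1, n2, n3}
A[alarm U EG (¬idle → alarm)]: least fixpoint, start Z0 = Sat(EG (¬idle → alarm)) = {n0, n1, n2, n3}, add states in Sat(alarm) with every successor in Z. Already a fixed point.
Sat(A[alarm U EG (¬idle → alarm)]) = {n0, n1, n2, n3}
n0 ∈ Sat(A[alarm U EG (¬idle → alarm)]) = {n0, n1, n2, n3}, so the formula holds at n0.

Yes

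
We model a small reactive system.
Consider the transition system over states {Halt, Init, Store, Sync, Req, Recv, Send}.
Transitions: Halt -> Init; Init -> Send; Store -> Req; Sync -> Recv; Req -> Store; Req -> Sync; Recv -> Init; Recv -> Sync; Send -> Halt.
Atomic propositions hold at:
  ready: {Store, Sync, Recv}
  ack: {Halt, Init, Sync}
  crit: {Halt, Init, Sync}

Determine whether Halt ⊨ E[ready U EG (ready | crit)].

Sat(ready | crit) = {Halt, Init, Store, Sync, Recv}
EG (ready | crit): greatest fixpoint, start Z0 = {Halt, Init, Store, Sync, Recv}, keep only states in Sat with some successor in Z. Z1 = {Halt, Sync, Recv}; Z2 = {Sync, Recv}; fixed.
Sat(EG (ready | crit)) = {Sync, Recv}
E[ready U EG (ready | crit)]: least fixpoint, start Z0 = Sat(EG (ready | crit)) = {Sync, Recv}, add states in Sat(ready) with some successor in Z. Already a fixed point.
Sat(E[ready U EG (ready | crit)]) = {Sync, Recv}
Halt ∉ Sat(E[ready U EG (ready | crit)]) = {Sync, Recv}, so the formula does not hold at Halt.

No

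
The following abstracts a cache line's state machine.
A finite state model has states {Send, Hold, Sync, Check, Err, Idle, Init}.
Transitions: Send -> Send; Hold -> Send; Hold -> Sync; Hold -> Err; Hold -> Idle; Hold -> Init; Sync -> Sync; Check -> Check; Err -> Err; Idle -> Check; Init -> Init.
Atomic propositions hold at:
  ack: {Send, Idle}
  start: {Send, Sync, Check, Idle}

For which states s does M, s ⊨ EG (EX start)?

{Send, Hold, Sync, Check, Idle}

Sat(EX start) = {s : some successor in {Send, Sync, Check, Idle}} = {Send, Hold, Sync, Check, Idle}
EG (EX start): greatest fixpoint, start Z0 = {Send, Hold, Sync, Check, Idle}, keep only states in Sat with some successor in Z. Already a fixed point.
Sat(EG (EX start)) = {Send, Hold, Sync, Check, Idle}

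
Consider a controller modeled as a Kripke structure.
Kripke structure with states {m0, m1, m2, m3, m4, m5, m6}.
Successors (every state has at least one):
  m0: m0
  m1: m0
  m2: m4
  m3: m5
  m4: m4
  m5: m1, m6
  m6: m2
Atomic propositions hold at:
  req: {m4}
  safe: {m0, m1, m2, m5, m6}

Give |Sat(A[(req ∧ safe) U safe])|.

5

Sat(req ∧ safe) = ∅
A[(req ∧ safe) U safe]: least fixpoint, start Z0 = Sat(safe) = {m0, m1, m2, m5, m6}, add states in Sat(req ∧ safe) with every successor in Z. Already a fixed point.
Sat(A[(req ∧ safe) U safe]) = {m0, m1, m2, m5, m6}
|Sat(A[(req ∧ safe) U safe])| = |{m0, m1, m2, m5, m6}| = 5.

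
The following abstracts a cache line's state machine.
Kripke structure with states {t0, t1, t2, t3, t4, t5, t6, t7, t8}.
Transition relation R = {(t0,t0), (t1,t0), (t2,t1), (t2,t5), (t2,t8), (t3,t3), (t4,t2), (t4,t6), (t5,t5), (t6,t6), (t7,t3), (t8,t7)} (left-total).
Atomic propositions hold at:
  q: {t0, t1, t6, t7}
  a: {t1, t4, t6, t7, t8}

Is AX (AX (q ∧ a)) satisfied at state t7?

Sat(q ∧ a) = {t1, t6, t7}
Sat(AX (q ∧ a)) = {s : every successor in {t1, t6, t7}} = {t6, t8}
Sat(AX (AX (q ∧ a))) = {s : every successor in {t6, t8}} = {t6}
t7 ∉ Sat(AX (AX (q ∧ a))) = {t6}, so the formula does not hold at t7.

No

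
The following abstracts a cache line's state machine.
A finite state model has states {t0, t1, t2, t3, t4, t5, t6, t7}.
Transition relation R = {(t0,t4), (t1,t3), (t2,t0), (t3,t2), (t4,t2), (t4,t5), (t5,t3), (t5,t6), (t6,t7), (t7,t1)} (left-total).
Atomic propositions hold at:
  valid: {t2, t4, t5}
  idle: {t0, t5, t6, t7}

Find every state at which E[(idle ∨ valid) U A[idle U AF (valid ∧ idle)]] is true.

Sat(idle ∨ valid) = {t0, t2, t4, t5, t6, t7}
Sat(valid ∧ idle) = {t5}
AF (valid ∧ idle): least fixpoint, start Z0 = {t5}, add states with every successor in Z. Already a fixed point.
Sat(AF (valid ∧ idle)) = {t5}
A[idle U AF (valid ∧ idle)]: least fixpoint, start Z0 = Sat(AF (valid ∧ idle)) = {t5}, add states in Sat(idle) with every successor in Z. Already a fixed point.
Sat(A[idle U AF (valid ∧ idle)]) = {t5}
E[(idle ∨ valid) U A[idle U AF (valid ∧ idle)]]: least fixpoint, start Z0 = Sat(A[idle U AF (valid ∧ idle)]) = {t5}, add states in Sat(idle ∨ valid) with some successor in Z. Z1 = {t4, t5}; Z2 = {t0, t4, t5}; Z3 = {t0, t2, t4, t5}; fixed.
Sat(E[(idle ∨ valid) U A[idle U AF (valid ∧ idle)]]) = {t0, t2, t4, t5}

{t0, t2, t4, t5}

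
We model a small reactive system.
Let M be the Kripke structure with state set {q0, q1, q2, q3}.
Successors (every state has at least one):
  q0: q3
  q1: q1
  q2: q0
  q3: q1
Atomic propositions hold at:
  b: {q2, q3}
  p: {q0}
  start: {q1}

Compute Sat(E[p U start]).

E[p U start]: least fixpoint, start Z0 = Sat(start) = {q1}, add states in Sat(p) with some successor in Z. Already a fixed point.
Sat(E[p U start]) = {q1}

{q1}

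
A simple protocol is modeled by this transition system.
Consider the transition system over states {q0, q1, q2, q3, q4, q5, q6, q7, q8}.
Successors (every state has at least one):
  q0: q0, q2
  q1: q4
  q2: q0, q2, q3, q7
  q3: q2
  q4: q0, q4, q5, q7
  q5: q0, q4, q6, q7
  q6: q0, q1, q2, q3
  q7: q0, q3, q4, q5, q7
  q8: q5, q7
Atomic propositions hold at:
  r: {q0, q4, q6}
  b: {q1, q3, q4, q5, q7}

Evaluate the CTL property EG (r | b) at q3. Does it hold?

Sat(r | b) = {q0, q1, q3, q4, q5, q6, q7}
EG (r | b): greatest fixpoint, start Z0 = {q0, q1, q3, q4, q5, q6, q7}, keep only states in Sat with some successor in Z. Z1 = {q0, q1, q4, q5, q6, q7}; fixed.
Sat(EG (r | b)) = {q0, q1, q4, q5, q6, q7}
q3 ∉ Sat(EG (r | b)) = {q0, q1, q4, q5, q6, q7}, so the formula does not hold at q3.

No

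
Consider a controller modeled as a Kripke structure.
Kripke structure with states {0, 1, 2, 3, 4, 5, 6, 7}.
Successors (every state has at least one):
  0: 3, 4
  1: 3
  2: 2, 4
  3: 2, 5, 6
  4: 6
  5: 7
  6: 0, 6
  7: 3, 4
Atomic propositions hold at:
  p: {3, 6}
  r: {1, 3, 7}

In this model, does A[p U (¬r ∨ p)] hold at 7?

Sat(¬r) = {0, 2, 4, 5, 6}
Sat(¬r ∨ p) = {0, 2, 3, 4, 5, 6}
A[p U (¬r ∨ p)]: least fixpoint, start Z0 = Sat((¬r ∨ p)) = {0, 2, 3, 4, 5, 6}, add states in Sat(p) with every successor in Z. Already a fixed point.
Sat(A[p U (¬r ∨ p)]) = {0, 2, 3, 4, 5, 6}
7 ∉ Sat(A[p U (¬r ∨ p)]) = {0, 2, 3, 4, 5, 6}, so the formula does not hold at 7.

No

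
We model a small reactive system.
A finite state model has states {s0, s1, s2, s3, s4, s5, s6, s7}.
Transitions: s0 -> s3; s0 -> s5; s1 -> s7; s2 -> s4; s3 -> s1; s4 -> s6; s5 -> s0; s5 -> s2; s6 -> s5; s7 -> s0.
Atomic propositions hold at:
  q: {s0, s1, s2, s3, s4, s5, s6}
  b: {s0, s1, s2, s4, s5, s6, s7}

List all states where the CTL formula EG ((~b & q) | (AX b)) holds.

Sat(~b) = {s3}
Sat(~b & q) = {s3}
Sat(AX b) = {s : every successor in {s0, s1, s2, s4, s5, s6, s7}} = {s1, s2, s3, s4, s5, s6, s7}
Sat((~b & q) | (AX b)) = {s1, s2, s3, s4, s5, s6, s7}
EG ((~b & q) | (AX b)): greatest fixpoint, start Z0 = {s1, s2, s3, s4, s5, s6, s7}, keep only states in Sat with some successor in Z. Z1 = {s1, s2, s3, s4, s5, s6}; Z2 = {s2, s3, s4, s5, s6}; Z3 = {s2, s4, s5, s6}; fixed.
Sat(EG ((~b & q) | (AX b))) = {s2, s4, s5, s6}

{s2, s4, s5, s6}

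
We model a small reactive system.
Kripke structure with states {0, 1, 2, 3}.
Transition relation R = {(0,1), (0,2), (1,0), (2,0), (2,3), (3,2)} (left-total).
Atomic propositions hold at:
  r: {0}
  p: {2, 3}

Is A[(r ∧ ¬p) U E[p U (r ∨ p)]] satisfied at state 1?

No

Sat(¬p) = {0, 1}
Sat(r ∧ ¬p) = {0}
Sat(r ∨ p) = {0, 2, 3}
E[p U (r ∨ p)]: least fixpoint, start Z0 = Sat((r ∨ p)) = {0, 2, 3}, add states in Sat(p) with some successor in Z. Already a fixed point.
Sat(E[p U (r ∨ p)]) = {0, 2, 3}
A[(r ∧ ¬p) U E[p U (r ∨ p)]]: least fixpoint, start Z0 = Sat(E[p U (r ∨ p)]) = {0, 2, 3}, add states in Sat(r ∧ ¬p) with every successor in Z. Already a fixed point.
Sat(A[(r ∧ ¬p) U E[p U (r ∨ p)]]) = {0, 2, 3}
1 ∉ Sat(A[(r ∧ ¬p) U E[p U (r ∨ p)]]) = {0, 2, 3}, so the formula does not hold at 1.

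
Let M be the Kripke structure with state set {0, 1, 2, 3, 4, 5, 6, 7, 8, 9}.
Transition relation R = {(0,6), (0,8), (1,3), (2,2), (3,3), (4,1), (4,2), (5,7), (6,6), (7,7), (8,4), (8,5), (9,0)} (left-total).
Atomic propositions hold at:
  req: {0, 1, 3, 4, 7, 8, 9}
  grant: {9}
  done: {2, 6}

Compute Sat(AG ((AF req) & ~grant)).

AF req: least fixpoint, start Z0 = {0, 1, 3, 4, 7, 8, 9}, add states with every successor in Z. Z1 = {0, 1, 3, 4, 5, 7, 8, 9}; fixed.
Sat(AF req) = {0, 1, 3, 4, 5, 7, 8, 9}
Sat(~grant) = {0, 1, 2, 3, 4, 5, 6, 7, 8}
Sat((AF req) & ~grant) = {0, 1, 3, 4, 5, 7, 8}
AG ((AF req) & ~grant): greatest fixpoint, start Z0 = {0, 1, 3, 4, 5, 7, 8}, keep only states in Sat with every successor in Z. Z1 = {1, 3, 5, 7, 8}; Z2 = {1, 3, 5, 7}; fixed.
Sat(AG ((AF req) & ~grant)) = {1, 3, 5, 7}

{1, 3, 5, 7}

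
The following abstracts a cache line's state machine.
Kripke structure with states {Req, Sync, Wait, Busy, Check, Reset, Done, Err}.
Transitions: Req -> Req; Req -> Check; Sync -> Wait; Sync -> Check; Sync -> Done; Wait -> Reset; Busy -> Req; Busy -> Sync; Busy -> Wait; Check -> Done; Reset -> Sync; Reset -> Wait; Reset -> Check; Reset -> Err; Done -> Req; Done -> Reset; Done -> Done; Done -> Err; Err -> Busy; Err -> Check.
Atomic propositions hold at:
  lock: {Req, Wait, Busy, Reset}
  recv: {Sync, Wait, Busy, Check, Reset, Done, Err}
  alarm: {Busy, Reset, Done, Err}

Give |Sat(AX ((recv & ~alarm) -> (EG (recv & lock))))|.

Sat(~alarm) = {Req, Sync, Wait, Check}
Sat(recv & ~alarm) = {Sync, Wait, Check}
Sat(recv & lock) = {Wait, Busy, Reset}
EG (recv & lock): greatest fixpoint, start Z0 = {Wait, Busy, Reset}, keep only states in Sat with some successor in Z. Already a fixed point.
Sat(EG (recv & lock)) = {Wait, Busy, Reset}
Sat((recv & ~alarm) -> (EG (recv & lock))) = {Req, Wait, Busy, Reset, Done, Err}
Sat(AX ((recv & ~alarm) -> (EG (recv & lock)))) = {s : every successor in {Req, Wait, Busy, Reset, Done, Err}} = {Wait, Check, Done}
|Sat(AX ((recv & ~alarm) -> (EG (recv & lock))))| = |{Wait, Check, Done}| = 3.

3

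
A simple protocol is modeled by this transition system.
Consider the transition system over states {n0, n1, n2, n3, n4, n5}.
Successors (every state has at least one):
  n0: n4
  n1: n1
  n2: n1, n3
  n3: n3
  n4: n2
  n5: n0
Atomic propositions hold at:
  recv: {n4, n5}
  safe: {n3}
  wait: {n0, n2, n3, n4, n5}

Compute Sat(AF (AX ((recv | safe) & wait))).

Sat(recv | safe) = {n3, n4, n5}
Sat((recv | safe) & wait) = {n3, n4, n5}
Sat(AX ((recv | safe) & wait)) = {s : every successor in {n3, n4, n5}} = {n0, n3}
AF (AX ((recv | safe) & wait)): least fixpoint, start Z0 = {n0, n3}, add states with every successor in Z. Z1 = {n0, n3, n5}; fixed.
Sat(AF (AX ((recv | safe) & wait))) = {n0, n3, n5}

{n0, n3, n5}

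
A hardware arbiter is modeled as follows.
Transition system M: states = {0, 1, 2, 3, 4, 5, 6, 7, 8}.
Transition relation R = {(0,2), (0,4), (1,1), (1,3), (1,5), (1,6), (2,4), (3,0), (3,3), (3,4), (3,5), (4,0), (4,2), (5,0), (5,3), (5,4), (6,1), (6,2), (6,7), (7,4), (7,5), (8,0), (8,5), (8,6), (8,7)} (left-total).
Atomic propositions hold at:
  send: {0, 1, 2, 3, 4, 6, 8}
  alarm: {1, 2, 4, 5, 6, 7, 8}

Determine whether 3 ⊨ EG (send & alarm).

Sat(send & alarm) = {1, 2, 4, 6, 8}
EG (send & alarm): greatest fixpoint, start Z0 = {1, 2, 4, 6, 8}, keep only states in Sat with some successor in Z. Already a fixed point.
Sat(EG (send & alarm)) = {1, 2, 4, 6, 8}
3 ∉ Sat(EG (send & alarm)) = {1, 2, 4, 6, 8}, so the formula does not hold at 3.

No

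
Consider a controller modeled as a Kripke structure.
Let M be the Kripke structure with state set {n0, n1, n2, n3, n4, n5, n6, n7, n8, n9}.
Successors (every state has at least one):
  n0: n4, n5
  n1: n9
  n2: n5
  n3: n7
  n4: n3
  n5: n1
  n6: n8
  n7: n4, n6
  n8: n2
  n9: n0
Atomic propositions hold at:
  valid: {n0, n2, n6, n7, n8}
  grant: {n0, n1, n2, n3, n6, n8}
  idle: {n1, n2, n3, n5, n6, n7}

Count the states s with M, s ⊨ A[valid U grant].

6

A[valid U grant]: least fixpoint, start Z0 = Sat(grant) = {n0, n1, n2, n3, n6, n8}, add states in Sat(valid) with every successor in Z. Already a fixed point.
Sat(A[valid U grant]) = {n0, n1, n2, n3, n6, n8}
|Sat(A[valid U grant])| = |{n0, n1, n2, n3, n6, n8}| = 6.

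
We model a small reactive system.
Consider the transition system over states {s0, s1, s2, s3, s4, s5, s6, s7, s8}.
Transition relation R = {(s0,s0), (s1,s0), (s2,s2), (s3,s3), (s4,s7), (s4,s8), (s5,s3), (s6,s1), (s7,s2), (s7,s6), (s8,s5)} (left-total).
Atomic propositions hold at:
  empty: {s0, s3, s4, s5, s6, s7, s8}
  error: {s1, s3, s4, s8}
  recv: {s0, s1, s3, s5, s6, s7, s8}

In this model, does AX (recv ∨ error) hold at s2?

No

Sat(recv ∨ error) = {s0, s1, s3, s4, s5, s6, s7, s8}
Sat(AX (recv ∨ error)) = {s : every successor in {s0, s1, s3, s4, s5, s6, s7, s8}} = {s0, s1, s3, s4, s5, s6, s8}
s2 ∉ Sat(AX (recv ∨ error)) = {s0, s1, s3, s4, s5, s6, s8}, so the formula does not hold at s2.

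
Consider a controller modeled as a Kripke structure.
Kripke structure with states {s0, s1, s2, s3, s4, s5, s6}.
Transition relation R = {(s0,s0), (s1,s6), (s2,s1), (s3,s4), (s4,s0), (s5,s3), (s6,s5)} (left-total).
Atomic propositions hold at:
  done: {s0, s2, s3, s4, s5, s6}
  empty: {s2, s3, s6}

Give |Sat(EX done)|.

6

Sat(EX done) = {s : some successor in {s0, s2, s3, s4, s5, s6}} = {s0, s1, s3, s4, s5, s6}
|Sat(EX done)| = |{s0, s1, s3, s4, s5, s6}| = 6.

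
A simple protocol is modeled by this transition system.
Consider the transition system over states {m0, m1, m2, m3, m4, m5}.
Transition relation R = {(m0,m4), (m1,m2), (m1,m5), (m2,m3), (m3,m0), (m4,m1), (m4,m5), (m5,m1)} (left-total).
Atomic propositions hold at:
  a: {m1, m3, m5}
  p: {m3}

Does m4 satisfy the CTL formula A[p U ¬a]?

Yes

Sat(¬a) = {m0, m2, m4}
A[p U ¬a]: least fixpoint, start Z0 = Sat(¬a) = {m0, m2, m4}, add states in Sat(p) with every successor in Z. Z1 = {m0, m2, m3, m4}; fixed.
Sat(A[p U ¬a]) = {m0, m2, m3, m4}
m4 ∈ Sat(A[p U ¬a]) = {m0, m2, m3, m4}, so the formula holds at m4.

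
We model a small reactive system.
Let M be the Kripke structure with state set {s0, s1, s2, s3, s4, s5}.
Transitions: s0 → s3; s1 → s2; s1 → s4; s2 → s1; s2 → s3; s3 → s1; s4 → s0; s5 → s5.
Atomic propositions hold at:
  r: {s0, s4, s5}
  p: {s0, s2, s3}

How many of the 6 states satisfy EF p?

5

EF p: least fixpoint, start Z0 = {s0, s2, s3}, add states with some successor in Z. Z1 = {s0, s1, s2, s3, s4}; fixed.
Sat(EF p) = {s0, s1, s2, s3, s4}
|Sat(EF p)| = |{s0, s1, s2, s3, s4}| = 5.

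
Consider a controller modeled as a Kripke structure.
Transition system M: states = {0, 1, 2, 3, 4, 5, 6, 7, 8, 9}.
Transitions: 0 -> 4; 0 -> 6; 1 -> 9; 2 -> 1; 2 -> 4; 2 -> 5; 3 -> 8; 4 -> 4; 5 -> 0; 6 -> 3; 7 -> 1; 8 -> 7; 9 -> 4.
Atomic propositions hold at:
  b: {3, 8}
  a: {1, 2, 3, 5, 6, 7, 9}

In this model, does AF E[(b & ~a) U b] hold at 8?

Yes

Sat(~a) = {0, 4, 8}
Sat(b & ~a) = {8}
E[(b & ~a) U b]: least fixpoint, start Z0 = Sat(b) = {3, 8}, add states in Sat(b & ~a) with some successor in Z. Already a fixed point.
Sat(E[(b & ~a) U b]) = {3, 8}
AF E[(b & ~a) U b]: least fixpoint, start Z0 = {3, 8}, add states with every successor in Z. Z1 = {3, 6, 8}; fixed.
Sat(AF E[(b & ~a) U b]) = {3, 6, 8}
8 ∈ Sat(AF E[(b & ~a) U b]) = {3, 6, 8}, so the formula holds at 8.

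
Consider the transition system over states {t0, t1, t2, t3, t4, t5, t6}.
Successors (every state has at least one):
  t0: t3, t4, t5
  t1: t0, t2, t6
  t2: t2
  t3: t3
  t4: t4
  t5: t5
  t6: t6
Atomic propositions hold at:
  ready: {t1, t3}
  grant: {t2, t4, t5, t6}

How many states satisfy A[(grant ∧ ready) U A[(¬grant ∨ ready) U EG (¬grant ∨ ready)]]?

3

Sat(grant ∧ ready) = ∅
Sat(¬grant) = {t0, t1, t3}
Sat(¬grant ∨ ready) = {t0, t1, t3}
EG (¬grant ∨ ready): greatest fixpoint, start Z0 = {t0, t1, t3}, keep only states in Sat with some successor in Z. Already a fixed point.
Sat(EG (¬grant ∨ ready)) = {t0, t1, t3}
A[(¬grant ∨ ready) U EG (¬grant ∨ ready)]: least fixpoint, start Z0 = Sat(EG (¬grant ∨ ready)) = {t0, t1, t3}, add states in Sat(¬grant ∨ ready) with every successor in Z. Already a fixed point.
Sat(A[(¬grant ∨ ready) U EG (¬grant ∨ ready)]) = {t0, t1, t3}
A[(grant ∧ ready) U A[(¬grant ∨ ready) U EG (¬grant ∨ ready)]]: least fixpoint, start Z0 = Sat(A[(¬grant ∨ ready) U EG (¬grant ∨ ready)]) = {t0, t1, t3}, add states in Sat(grant ∧ ready) with every successor in Z. Already a fixed point.
Sat(A[(grant ∧ ready) U A[(¬grant ∨ ready) U EG (¬grant ∨ ready)]]) = {t0, t1, t3}
|Sat(A[(grant ∧ ready) U A[(¬grant ∨ ready) U EG (¬grant ∨ ready)]])| = |{t0, t1, t3}| = 3.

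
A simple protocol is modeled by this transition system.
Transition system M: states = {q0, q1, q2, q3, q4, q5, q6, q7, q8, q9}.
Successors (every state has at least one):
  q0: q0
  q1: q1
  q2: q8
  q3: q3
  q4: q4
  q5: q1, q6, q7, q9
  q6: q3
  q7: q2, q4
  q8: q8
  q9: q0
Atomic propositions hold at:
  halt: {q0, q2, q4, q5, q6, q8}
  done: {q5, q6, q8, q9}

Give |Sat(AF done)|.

5

AF done: least fixpoint, start Z0 = {q5, q6, q8, q9}, add states with every successor in Z. Z1 = {q2, q5, q6, q8, q9}; fixed.
Sat(AF done) = {q2, q5, q6, q8, q9}
|Sat(AF done)| = |{q2, q5, q6, q8, q9}| = 5.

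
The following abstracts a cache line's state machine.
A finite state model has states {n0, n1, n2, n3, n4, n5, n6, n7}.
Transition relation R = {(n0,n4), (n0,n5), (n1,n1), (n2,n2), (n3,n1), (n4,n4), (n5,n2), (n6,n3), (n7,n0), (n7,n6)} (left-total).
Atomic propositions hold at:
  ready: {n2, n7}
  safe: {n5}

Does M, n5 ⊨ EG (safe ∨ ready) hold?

Sat(safe ∨ ready) = {n2, n5, n7}
EG (safe ∨ ready): greatest fixpoint, start Z0 = {n2, n5, n7}, keep only states in Sat with some successor in Z. Z1 = {n2, n5}; fixed.
Sat(EG (safe ∨ ready)) = {n2, n5}
n5 ∈ Sat(EG (safe ∨ ready)) = {n2, n5}, so the formula holds at n5.

Yes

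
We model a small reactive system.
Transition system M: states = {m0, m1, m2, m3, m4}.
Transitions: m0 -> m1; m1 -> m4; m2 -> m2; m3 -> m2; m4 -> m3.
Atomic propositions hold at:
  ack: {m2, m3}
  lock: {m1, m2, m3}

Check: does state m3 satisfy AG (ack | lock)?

Sat(ack | lock) = {m1, m2, m3}
AG (ack | lock): greatest fixpoint, start Z0 = {m1, m2, m3}, keep only states in Sat with every successor in Z. Z1 = {m2, m3}; fixed.
Sat(AG (ack | lock)) = {m2, m3}
m3 ∈ Sat(AG (ack | lock)) = {m2, m3}, so the formula holds at m3.

Yes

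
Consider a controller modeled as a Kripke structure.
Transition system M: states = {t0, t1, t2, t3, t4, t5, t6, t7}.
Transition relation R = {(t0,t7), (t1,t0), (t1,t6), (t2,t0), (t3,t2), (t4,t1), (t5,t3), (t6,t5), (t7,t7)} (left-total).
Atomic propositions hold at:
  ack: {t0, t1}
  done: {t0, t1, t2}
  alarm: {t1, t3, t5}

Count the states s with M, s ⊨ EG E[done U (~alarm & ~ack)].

5

Sat(~alarm) = {t0, t2, t4, t6, t7}
Sat(~ack) = {t2, t3, t4, t5, t6, t7}
Sat(~alarm & ~ack) = {t2, t4, t6, t7}
E[done U (~alarm & ~ack)]: least fixpoint, start Z0 = Sat((~alarm & ~ack)) = {t2, t4, t6, t7}, add states in Sat(done) with some successor in Z. Z1 = {t0, t1, t2, t4, t6, t7}; fixed.
Sat(E[done U (~alarm & ~ack)]) = {t0, t1, t2, t4, t6, t7}
EG E[done U (~alarm & ~ack)]: greatest fixpoint, start Z0 = {t0, t1, t2, t4, t6, t7}, keep only states in Sat with some successor in Z. Z1 = {t0, t1, t2, t4, t7}; fixed.
Sat(EG E[done U (~alarm & ~ack)]) = {t0, t1, t2, t4, t7}
|Sat(EG E[done U (~alarm & ~ack)])| = |{t0, t1, t2, t4, t7}| = 5.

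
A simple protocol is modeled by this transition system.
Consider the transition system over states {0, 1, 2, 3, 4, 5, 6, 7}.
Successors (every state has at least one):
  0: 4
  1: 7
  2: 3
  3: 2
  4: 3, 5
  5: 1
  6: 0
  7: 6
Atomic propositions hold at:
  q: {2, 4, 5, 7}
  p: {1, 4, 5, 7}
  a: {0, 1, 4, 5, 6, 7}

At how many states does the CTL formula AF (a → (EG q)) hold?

EG q: greatest fixpoint, start Z0 = {2, 4, 5, 7}, keep only states in Sat with some successor in Z. Z1 = {4}; Z2 = ∅; fixed.
Sat(EG q) = ∅
Sat(a → (EG q)) = {2, 3}
AF (a → (EG q)): least fixpoint, start Z0 = {2, 3}, add states with every successor in Z. Already a fixed point.
Sat(AF (a → (EG q))) = {2, 3}
|Sat(AF (a → (EG q)))| = |{2, 3}| = 2.

2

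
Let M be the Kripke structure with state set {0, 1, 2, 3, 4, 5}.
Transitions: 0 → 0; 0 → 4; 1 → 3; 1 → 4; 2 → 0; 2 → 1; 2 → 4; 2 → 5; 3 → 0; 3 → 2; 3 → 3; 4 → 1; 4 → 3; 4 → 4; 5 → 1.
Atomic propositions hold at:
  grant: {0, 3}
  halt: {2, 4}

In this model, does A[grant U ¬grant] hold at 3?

Sat(¬grant) = {1, 2, 4, 5}
A[grant U ¬grant]: least fixpoint, start Z0 = Sat(¬grant) = {1, 2, 4, 5}, add states in Sat(grant) with every successor in Z. Already a fixed point.
Sat(A[grant U ¬grant]) = {1, 2, 4, 5}
3 ∉ Sat(A[grant U ¬grant]) = {1, 2, 4, 5}, so the formula does not hold at 3.

No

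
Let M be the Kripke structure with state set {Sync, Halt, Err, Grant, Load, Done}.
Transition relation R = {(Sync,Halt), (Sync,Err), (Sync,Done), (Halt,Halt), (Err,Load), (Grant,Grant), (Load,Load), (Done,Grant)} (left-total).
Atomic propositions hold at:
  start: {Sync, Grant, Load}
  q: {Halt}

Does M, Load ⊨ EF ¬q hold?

Sat(¬q) = {Sync, Err, Grant, Load, Done}
EF ¬q: least fixpoint, start Z0 = {Sync, Err, Grant, Load, Done}, add states with some successor in Z. Already a fixed point.
Sat(EF ¬q) = {Sync, Err, Grant, Load, Done}
Load ∈ Sat(EF ¬q) = {Sync, Err, Grant, Load, Done}, so the formula holds at Load.

Yes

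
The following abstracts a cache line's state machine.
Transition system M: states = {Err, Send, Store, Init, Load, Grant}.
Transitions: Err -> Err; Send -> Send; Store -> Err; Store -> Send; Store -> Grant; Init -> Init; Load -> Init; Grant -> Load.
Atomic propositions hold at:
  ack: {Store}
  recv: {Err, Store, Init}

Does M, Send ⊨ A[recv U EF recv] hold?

No

EF recv: least fixpoint, start Z0 = {Err, Store, Init}, add states with some successor in Z. Z1 = {Err, Store, Init, Load}; Z2 = {Err, Store, Init, Load, Grant}; fixed.
Sat(EF recv) = {Err, Store, Init, Load, Grant}
A[recv U EF recv]: least fixpoint, start Z0 = Sat(EF recv) = {Err, Store, Init, Load, Grant}, add states in Sat(recv) with every successor in Z. Already a fixed point.
Sat(A[recv U EF recv]) = {Err, Store, Init, Load, Grant}
Send ∉ Sat(A[recv U EF recv]) = {Err, Store, Init, Load, Grant}, so the formula does not hold at Send.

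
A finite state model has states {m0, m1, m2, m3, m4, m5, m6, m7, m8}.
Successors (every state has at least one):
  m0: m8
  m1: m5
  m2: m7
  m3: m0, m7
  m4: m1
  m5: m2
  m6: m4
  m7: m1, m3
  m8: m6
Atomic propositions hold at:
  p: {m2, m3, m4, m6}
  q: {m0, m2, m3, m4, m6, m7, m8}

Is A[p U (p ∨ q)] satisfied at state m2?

Sat(p ∨ q) = {m0, m2, m3, m4, m6, m7, m8}
A[p U (p ∨ q)]: least fixpoint, start Z0 = Sat((p ∨ q)) = {m0, m2, m3, m4, m6, m7, m8}, add states in Sat(p) with every successor in Z. Already a fixed point.
Sat(A[p U (p ∨ q)]) = {m0, m2, m3, m4, m6, m7, m8}
m2 ∈ Sat(A[p U (p ∨ q)]) = {m0, m2, m3, m4, m6, m7, m8}, so the formula holds at m2.

Yes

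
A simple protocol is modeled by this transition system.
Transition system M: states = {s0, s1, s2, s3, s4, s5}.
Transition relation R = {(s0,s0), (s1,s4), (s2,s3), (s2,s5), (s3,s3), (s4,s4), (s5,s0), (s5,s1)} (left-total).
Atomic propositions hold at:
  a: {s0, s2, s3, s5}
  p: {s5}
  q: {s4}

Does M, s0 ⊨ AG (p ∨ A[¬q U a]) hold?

Sat(¬q) = {s0, s1, s2, s3, s5}
A[¬q U a]: least fixpoint, start Z0 = Sat(a) = {s0, s2, s3, s5}, add states in Sat(¬q) with every successor in Z. Already a fixed point.
Sat(A[¬q U a]) = {s0, s2, s3, s5}
Sat(p ∨ A[¬q U a]) = {s0, s2, s3, s5}
AG (p ∨ A[¬q U a]): greatest fixpoint, start Z0 = {s0, s2, s3, s5}, keep only states in Sat with every successor in Z. Z1 = {s0, s2, s3}; Z2 = {s0, s3}; fixed.
Sat(AG (p ∨ A[¬q U a])) = {s0, s3}
s0 ∈ Sat(AG (p ∨ A[¬q U a])) = {s0, s3}, so the formula holds at s0.

Yes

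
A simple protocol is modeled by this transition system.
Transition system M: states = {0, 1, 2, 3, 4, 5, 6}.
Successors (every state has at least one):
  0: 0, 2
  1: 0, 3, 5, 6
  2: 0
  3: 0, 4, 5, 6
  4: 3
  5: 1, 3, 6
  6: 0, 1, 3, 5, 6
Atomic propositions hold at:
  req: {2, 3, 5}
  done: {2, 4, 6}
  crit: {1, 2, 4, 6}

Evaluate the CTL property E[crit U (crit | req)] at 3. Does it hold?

Sat(crit | req) = {1, 2, 3, 4, 5, 6}
E[crit U (crit | req)]: least fixpoint, start Z0 = Sat((crit | req)) = {1, 2, 3, 4, 5, 6}, add states in Sat(crit) with some successor in Z. Already a fixed point.
Sat(E[crit U (crit | req)]) = {1, 2, 3, 4, 5, 6}
3 ∈ Sat(E[crit U (crit | req)]) = {1, 2, 3, 4, 5, 6}, so the formula holds at 3.

Yes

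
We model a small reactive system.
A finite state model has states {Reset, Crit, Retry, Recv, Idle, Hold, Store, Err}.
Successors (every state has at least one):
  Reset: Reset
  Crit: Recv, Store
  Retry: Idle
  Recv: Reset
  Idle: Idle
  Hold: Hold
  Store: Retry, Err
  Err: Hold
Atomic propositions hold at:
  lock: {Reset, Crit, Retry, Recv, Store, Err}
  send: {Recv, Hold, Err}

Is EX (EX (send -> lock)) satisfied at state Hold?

No

Sat(send -> lock) = {Reset, Crit, Retry, Recv, Idle, Store, Err}
Sat(EX (send -> lock)) = {s : some successor in {Reset, Crit, Retry, Recv, Idle, Store, Err}} = {Reset, Crit, Retry, Recv, Idle, Store}
Sat(EX (EX (send -> lock))) = {s : some successor in {Reset, Crit, Retry, Recv, Idle, Store}} = {Reset, Crit, Retry, Recv, Idle, Store}
Hold ∉ Sat(EX (EX (send -> lock))) = {Reset, Crit, Retry, Recv, Idle, Store}, so the formula does not hold at Hold.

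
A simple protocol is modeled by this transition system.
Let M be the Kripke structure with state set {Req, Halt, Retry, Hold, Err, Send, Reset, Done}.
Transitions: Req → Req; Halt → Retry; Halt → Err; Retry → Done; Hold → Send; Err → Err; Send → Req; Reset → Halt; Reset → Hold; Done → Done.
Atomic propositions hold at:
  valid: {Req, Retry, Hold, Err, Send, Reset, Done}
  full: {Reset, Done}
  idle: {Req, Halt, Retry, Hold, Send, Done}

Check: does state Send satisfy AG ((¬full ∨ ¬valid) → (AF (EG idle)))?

Sat(¬full) = {Req, Halt, Retry, Hold, Err, Send}
Sat(¬valid) = {Halt}
Sat(¬full ∨ ¬valid) = {Req, Halt, Retry, Hold, Err, Send}
EG idle: greatest fixpoint, start Z0 = {Req, Halt, Retry, Hold, Send, Done}, keep only states in Sat with some successor in Z. Already a fixed point.
Sat(EG idle) = {Req, Halt, Retry, Hold, Send, Done}
AF (EG idle): least fixpoint, start Z0 = {Req, Halt, Retry, Hold, Send, Done}, add states with every successor in Z. Z1 = {Req, Halt, Retry, Hold, Send, Reset, Done}; fixed.
Sat(AF (EG idle)) = {Req, Halt, Retry, Hold, Send, Reset, Done}
Sat((¬full ∨ ¬valid) → (AF (EG idle))) = {Req, Halt, Retry, Hold, Send, Reset, Done}
AG ((¬full ∨ ¬valid) → (AF (EG idle))): greatest fixpoint, start Z0 = {Req, Halt, Retry, Hold, Send, Reset, Done}, keep only states in Sat with every successor in Z. Z1 = {Req, Retry, Hold, Send, Reset, Done}; Z2 = {Req, Retry, Hold, Send, Done}; fixed.
Sat(AG ((¬full ∨ ¬valid) → (AF (EG idle)))) = {Req, Retry, Hold, Send, Done}
Send ∈ Sat(AG ((¬full ∨ ¬valid) → (AF (EG idle)))) = {Req, Retry, Hold, Send, Done}, so the formula holds at Send.

Yes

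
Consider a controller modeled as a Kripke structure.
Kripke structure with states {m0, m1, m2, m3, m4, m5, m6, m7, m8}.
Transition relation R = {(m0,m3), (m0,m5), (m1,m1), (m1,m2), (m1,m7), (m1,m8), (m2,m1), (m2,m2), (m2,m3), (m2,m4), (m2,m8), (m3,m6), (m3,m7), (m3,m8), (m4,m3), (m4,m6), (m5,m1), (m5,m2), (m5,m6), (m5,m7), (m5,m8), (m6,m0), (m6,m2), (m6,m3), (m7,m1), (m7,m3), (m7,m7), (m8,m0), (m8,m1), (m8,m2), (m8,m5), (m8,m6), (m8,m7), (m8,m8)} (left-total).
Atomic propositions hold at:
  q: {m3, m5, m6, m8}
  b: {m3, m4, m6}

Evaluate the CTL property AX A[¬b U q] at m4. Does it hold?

Yes

Sat(¬b) = {m0, m1, m2, m5, m7, m8}
A[¬b U q]: least fixpoint, start Z0 = Sat(q) = {m3, m5, m6, m8}, add states in Sat(¬b) with every successor in Z. Z1 = {m0, m3, m5, m6, m8}; fixed.
Sat(A[¬b U q]) = {m0, m3, m5, m6, m8}
Sat(AX A[¬b U q]) = {s : every successor in {m0, m3, m5, m6, m8}} = {m0, m4}
m4 ∈ Sat(AX A[¬b U q]) = {m0, m4}, so the formula holds at m4.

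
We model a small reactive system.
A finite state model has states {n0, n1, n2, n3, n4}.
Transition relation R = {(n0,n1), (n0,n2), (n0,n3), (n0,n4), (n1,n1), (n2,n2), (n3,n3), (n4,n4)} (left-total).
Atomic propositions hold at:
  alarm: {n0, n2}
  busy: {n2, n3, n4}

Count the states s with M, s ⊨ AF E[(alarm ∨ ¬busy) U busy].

Sat(¬busy) = {n0, n1}
Sat(alarm ∨ ¬busy) = {n0, n1, n2}
E[(alarm ∨ ¬busy) U busy]: least fixpoint, start Z0 = Sat(busy) = {n2, n3, n4}, add states in Sat(alarm ∨ ¬busy) with some successor in Z. Z1 = {n0, n2, n3, n4}; fixed.
Sat(E[(alarm ∨ ¬busy) U busy]) = {n0, n2, n3, n4}
AF E[(alarm ∨ ¬busy) U busy]: least fixpoint, start Z0 = {n0, n2, n3, n4}, add states with every successor in Z. Already a fixed point.
Sat(AF E[(alarm ∨ ¬busy) U busy]) = {n0, n2, n3, n4}
|Sat(AF E[(alarm ∨ ¬busy) U busy])| = |{n0, n2, n3, n4}| = 4.

4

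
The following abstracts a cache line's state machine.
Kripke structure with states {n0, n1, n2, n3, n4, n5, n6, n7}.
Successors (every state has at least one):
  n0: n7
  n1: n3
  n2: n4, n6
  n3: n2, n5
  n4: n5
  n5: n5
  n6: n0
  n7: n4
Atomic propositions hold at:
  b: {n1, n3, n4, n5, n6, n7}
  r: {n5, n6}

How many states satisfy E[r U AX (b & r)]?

Sat(b & r) = {n5, n6}
Sat(AX (b & r)) = {s : every successor in {n5, n6}} = {n4, n5}
E[r U AX (b & r)]: least fixpoint, start Z0 = Sat(AX (b & r)) = {n4, n5}, add states in Sat(r) with some successor in Z. Already a fixed point.
Sat(E[r U AX (b & r)]) = {n4, n5}
|Sat(E[r U AX (b & r)])| = |{n4, n5}| = 2.

2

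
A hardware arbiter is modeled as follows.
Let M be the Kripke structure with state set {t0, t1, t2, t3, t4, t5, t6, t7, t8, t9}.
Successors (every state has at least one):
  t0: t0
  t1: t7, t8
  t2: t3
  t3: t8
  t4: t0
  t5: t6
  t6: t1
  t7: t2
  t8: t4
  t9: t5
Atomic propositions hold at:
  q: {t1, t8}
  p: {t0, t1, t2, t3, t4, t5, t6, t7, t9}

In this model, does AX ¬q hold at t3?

Sat(¬q) = {t0, t2, t3, t4, t5, t6, t7, t9}
Sat(AX ¬q) = {s : every successor in {t0, t2, t3, t4, t5, t6, t7, t9}} = {t0, t2, t4, t5, t7, t8, t9}
t3 ∉ Sat(AX ¬q) = {t0, t2, t4, t5, t7, t8, t9}, so the formula does not hold at t3.

No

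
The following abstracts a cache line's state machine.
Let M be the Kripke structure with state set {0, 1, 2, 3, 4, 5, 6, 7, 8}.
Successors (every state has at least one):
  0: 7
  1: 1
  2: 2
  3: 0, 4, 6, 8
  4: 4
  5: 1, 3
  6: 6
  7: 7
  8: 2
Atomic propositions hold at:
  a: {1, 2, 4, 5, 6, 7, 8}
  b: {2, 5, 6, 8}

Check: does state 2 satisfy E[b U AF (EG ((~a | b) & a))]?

Yes

Sat(~a) = {0, 3}
Sat(~a | b) = {0, 2, 3, 5, 6, 8}
Sat((~a | b) & a) = {2, 5, 6, 8}
EG ((~a | b) & a): greatest fixpoint, start Z0 = {2, 5, 6, 8}, keep only states in Sat with some successor in Z. Z1 = {2, 6, 8}; fixed.
Sat(EG ((~a | b) & a)) = {2, 6, 8}
AF (EG ((~a | b) & a)): least fixpoint, start Z0 = {2, 6, 8}, add states with every successor in Z. Already a fixed point.
Sat(AF (EG ((~a | b) & a))) = {2, 6, 8}
E[b U AF (EG ((~a | b) & a))]: least fixpoint, start Z0 = Sat(AF (EG ((~a | b) & a))) = {2, 6, 8}, add states in Sat(b) with some successor in Z. Already a fixed point.
Sat(E[b U AF (EG ((~a | b) & a))]) = {2, 6, 8}
2 ∈ Sat(E[b U AF (EG ((~a | b) & a))]) = {2, 6, 8}, so the formula holds at 2.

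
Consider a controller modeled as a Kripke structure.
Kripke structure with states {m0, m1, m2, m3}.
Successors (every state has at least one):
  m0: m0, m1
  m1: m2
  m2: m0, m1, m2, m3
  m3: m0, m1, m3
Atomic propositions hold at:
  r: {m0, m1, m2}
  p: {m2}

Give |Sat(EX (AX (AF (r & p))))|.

3

Sat(r & p) = {m2}
AF (r & p): least fixpoint, start Z0 = {m2}, add states with every successor in Z. Z1 = {m1, m2}; fixed.
Sat(AF (r & p)) = {m1, m2}
Sat(AX (AF (r & p))) = {s : every successor in {m1, m2}} = {m1}
Sat(EX (AX (AF (r & p)))) = {s : some successor in {m1}} = {m0, m2, m3}
|Sat(EX (AX (AF (r & p))))| = |{m0, m2, m3}| = 3.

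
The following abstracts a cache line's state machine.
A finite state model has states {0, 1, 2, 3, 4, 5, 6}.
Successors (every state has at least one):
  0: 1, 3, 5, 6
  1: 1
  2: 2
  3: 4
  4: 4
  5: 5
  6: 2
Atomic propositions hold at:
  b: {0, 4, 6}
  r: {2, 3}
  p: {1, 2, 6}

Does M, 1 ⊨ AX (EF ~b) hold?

Sat(~b) = {1, 2, 3, 5}
EF ~b: least fixpoint, start Z0 = {1, 2, 3, 5}, add states with some successor in Z. Z1 = {0, 1, 2, 3, 5, 6}; fixed.
Sat(EF ~b) = {0, 1, 2, 3, 5, 6}
Sat(AX (EF ~b)) = {s : every successor in {0, 1, 2, 3, 5, 6}} = {0, 1, 2, 5, 6}
1 ∈ Sat(AX (EF ~b)) = {0, 1, 2, 5, 6}, so the formula holds at 1.

Yes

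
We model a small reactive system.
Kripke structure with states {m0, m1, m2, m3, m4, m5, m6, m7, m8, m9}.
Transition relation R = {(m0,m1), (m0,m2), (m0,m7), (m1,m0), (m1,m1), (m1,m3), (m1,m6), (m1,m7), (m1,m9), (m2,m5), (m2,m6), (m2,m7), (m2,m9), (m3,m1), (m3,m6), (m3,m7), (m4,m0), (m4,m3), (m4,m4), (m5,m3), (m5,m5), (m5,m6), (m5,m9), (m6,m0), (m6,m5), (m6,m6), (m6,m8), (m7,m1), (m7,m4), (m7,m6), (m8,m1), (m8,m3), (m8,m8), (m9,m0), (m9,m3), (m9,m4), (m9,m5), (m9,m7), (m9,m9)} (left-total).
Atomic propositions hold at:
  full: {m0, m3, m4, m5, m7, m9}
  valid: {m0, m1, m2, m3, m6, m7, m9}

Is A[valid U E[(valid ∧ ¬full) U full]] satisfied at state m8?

Sat(¬full) = {m1, m2, m6, m8}
Sat(valid ∧ ¬full) = {m1, m2, m6}
E[(valid ∧ ¬full) U full]: least fixpoint, start Z0 = Sat(full) = {m0, m3, m4, m5, m7, m9}, add states in Sat(valid ∧ ¬full) with some successor in Z. Z1 = {m0, m1, m2, m3, m4, m5, m6, m7, m9}; fixed.
Sat(E[(valid ∧ ¬full) U full]) = {m0, m1, m2, m3, m4, m5, m6, m7, m9}
A[valid U E[(valid ∧ ¬full) U full]]: least fixpoint, start Z0 = Sat(E[(valid ∧ ¬full) U full]) = {m0, m1, m2, m3, m4, m5, m6, m7, m9}, add states in Sat(valid) with every successor in Z. Already a fixed point.
Sat(A[valid U E[(valid ∧ ¬full) U full]]) = {m0, m1, m2, m3, m4, m5, m6, m7, m9}
m8 ∉ Sat(A[valid U E[(valid ∧ ¬full) U full]]) = {m0, m1, m2, m3, m4, m5, m6, m7, m9}, so the formula does not hold at m8.

No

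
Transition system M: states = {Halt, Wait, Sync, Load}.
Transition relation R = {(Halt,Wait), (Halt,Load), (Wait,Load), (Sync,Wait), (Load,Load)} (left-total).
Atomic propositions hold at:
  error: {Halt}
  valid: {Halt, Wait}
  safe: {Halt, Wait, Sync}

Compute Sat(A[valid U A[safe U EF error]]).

EF error: least fixpoint, start Z0 = {Halt}, add states with some successor in Z. Already a fixed point.
Sat(EF error) = {Halt}
A[safe U EF error]: least fixpoint, start Z0 = Sat(EF error) = {Halt}, add states in Sat(safe) with every successor in Z. Already a fixed point.
Sat(A[safe U EF error]) = {Halt}
A[valid U A[safe U EF error]]: least fixpoint, start Z0 = Sat(A[safe U EF error]) = {Halt}, add states in Sat(valid) with every successor in Z. Already a fixed point.
Sat(A[valid U A[safe U EF error]]) = {Halt}

{Halt}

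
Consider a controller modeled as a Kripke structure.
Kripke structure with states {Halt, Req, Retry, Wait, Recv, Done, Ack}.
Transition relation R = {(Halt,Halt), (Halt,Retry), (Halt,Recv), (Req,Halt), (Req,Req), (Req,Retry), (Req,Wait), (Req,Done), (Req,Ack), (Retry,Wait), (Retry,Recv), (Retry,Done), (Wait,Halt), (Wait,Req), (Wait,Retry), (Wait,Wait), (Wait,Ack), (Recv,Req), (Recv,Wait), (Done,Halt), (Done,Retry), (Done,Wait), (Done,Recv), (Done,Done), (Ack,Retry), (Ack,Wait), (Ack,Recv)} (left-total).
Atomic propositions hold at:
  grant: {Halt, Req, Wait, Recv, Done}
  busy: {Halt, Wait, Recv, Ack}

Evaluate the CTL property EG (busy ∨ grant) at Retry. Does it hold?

Sat(busy ∨ grant) = {Halt, Req, Wait, Recv, Done, Ack}
EG (busy ∨ grant): greatest fixpoint, start Z0 = {Halt, Req, Wait, Recv, Done, Ack}, keep only states in Sat with some successor in Z. Already a fixed point.
Sat(EG (busy ∨ grant)) = {Halt, Req, Wait, Recv, Done, Ack}
Retry ∉ Sat(EG (busy ∨ grant)) = {Halt, Req, Wait, Recv, Done, Ack}, so the formula does not hold at Retry.

No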